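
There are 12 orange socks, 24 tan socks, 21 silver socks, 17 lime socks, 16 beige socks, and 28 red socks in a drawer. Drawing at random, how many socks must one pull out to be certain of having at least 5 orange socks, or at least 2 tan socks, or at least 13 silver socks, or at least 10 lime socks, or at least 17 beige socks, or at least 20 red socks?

The worst case stops just short of every target: 4 orange, 1 tan, 12 silver, 9 lime, 16 beige, 19 red — 4 + 1 + 12 + 9 + 16 + 19 = 61 socks.
One more sock must push some color to its target, so 61 + 1 = 62.

62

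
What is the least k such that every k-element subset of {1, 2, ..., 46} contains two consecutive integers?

Partition {1, …, 46} into 23 pairs: {1,2}, {3,4}, …, {45,46}.
Choosing 23 integers — say the 23 even numbers 2, 4, …, 46 — takes one from each pair and avoids the property.
Choosing 24 forces two into the same pair by pigeonhole, and those are consecutive. So 24.

24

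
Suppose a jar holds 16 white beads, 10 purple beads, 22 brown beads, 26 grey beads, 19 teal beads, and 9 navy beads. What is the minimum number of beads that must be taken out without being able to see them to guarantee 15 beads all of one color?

76

In the worst case we take at most 14 of each color, but all 10 purple and all 9 navy (fewer than 14), giving 14 + 10 + 14 + 14 + 14 + 9 = 75.
One more bead then forces some color to 15, so 75 + 1 = 76.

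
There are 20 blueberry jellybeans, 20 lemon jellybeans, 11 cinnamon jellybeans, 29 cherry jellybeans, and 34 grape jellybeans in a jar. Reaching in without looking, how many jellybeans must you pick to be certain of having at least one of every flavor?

104

The hardest flavor to obtain is cinnamon: we could draw every other jellybean first — 114 − 11 = 103 jellybeans — without a single cinnamon one.
The next draw must be cinnamon, so 103 + 1 = 104.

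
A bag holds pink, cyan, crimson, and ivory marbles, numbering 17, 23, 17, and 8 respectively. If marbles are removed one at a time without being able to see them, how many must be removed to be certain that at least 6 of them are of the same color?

Treat the 4 colors as pigeonholes.
The worst case takes 5 marbles of each color without reaching 6 of any: 4 × 5 = 20.
The next marble must bring some color to 6, so 20 + 1 = 21.

21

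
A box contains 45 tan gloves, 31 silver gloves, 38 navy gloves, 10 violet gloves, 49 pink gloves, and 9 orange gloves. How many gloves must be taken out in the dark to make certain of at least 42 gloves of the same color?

In the worst case we take at most 41 of each color, but all 31 silver, all 38 navy, all 10 violet, and all 9 orange (fewer than 41), giving 41 + 31 + 38 + 10 + 41 + 9 = 170.
One more glove then forces some color to 42, so 170 + 1 = 171.

171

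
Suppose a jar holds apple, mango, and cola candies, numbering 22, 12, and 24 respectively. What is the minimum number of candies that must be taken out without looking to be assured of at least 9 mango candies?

55

To avoid mango candies as long as possible, exhaust the other 2 flavors first.
The worst case draws every non-mango candy first: 22 + 24 = 46.
The next 9 draws are then forced to be mango, giving 46 + 9 = 55.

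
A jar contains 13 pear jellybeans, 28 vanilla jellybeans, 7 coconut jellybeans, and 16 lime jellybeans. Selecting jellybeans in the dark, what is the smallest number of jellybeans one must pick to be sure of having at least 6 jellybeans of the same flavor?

The worst case takes 5 jellybeans of each flavor without reaching 6 of any: 4 × 5 = 20.
The next jellybean must bring some flavor to 6, so 20 + 1 = 21.

21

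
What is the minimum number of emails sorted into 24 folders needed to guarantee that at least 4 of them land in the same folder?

There are 24 folders acting as pigeonholes.
With 24 × 3 = 72 emails we could place exactly 3 in each, with no class reaching 4.
One more forces some class to hold 4, so 72 + 1 = 73.

73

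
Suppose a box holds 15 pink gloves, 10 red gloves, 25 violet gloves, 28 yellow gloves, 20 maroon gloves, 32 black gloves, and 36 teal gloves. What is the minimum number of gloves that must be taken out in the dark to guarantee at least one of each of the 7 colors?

157

The hardest color to obtain is red: we could draw every other glove first — 166 − 10 = 156 gloves — without a single red one.
The next draw must be red, so 156 + 1 = 157.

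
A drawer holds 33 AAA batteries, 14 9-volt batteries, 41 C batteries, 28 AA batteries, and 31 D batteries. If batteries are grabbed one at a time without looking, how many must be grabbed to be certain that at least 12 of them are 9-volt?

The worst case draws every non-9-volt battery first: 33 + 41 + 28 + 31 = 133.
The next 12 draws are then forced to be 9-volt, giving 133 + 12 = 145.

145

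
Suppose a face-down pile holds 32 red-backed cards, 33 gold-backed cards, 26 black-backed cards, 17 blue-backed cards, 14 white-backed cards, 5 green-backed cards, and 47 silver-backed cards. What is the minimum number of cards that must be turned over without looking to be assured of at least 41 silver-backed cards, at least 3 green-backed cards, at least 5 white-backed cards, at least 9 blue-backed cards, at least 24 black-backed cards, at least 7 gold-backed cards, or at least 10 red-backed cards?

93

The worst case stops just short of every target: 9 red-backed, 6 gold-backed, 23 black-backed, 8 blue-backed, 4 white-backed, 2 green-backed, 40 silver-backed — 9 + 6 + 23 + 8 + 4 + 2 + 40 = 92 cards.
One more card must push some back color to its target, so 92 + 1 = 93.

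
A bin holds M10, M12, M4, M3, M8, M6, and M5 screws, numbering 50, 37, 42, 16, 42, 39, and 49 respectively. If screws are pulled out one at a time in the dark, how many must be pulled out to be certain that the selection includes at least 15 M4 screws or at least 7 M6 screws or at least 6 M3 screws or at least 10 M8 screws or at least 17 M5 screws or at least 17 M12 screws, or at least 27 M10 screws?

The worst case stops just short of every target: 26 M10, 16 M12, 14 M4, 5 M3, 9 M8, 6 M6, 16 M5 — 26 + 16 + 14 + 5 + 9 + 6 + 16 = 92 screws.
One more screw must push some size to its target, so 92 + 1 = 93.

93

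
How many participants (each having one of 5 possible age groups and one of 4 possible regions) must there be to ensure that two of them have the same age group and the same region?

21

There are 5 × 4 = 20 (age group, region) combinations acting as pigeonholes.
With 20 participants we could place one in each, avoiding any repeat.
One more forces some (age group, region) pair to hold 2, so 20 + 1 = 21.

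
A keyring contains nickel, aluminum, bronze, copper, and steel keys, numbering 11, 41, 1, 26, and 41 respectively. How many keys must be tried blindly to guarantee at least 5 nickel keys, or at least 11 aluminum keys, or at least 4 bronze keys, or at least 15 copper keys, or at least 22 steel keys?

51

The worst case stops just short of every target: 4 nickel, 10 aluminum, all 1 bronze, 14 copper, 21 steel — 4 + 10 + 1 + 14 + 21 = 50 keys.
One more key must push some type to its target, so 50 + 1 = 51.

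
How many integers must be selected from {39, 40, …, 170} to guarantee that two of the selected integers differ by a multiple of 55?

Group the integers by remainder mod 55; there are 55 residue classes, each nonempty in this range.
Choosing one from each class (55 integers) avoids any shared remainder.
One more choice must repeat a class, so two differ by a multiple of 55. Hence 55 + 1 = 56.

56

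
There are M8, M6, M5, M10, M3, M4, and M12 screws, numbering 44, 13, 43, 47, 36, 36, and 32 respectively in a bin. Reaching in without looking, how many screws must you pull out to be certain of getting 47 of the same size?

251

In the worst case we take at most 46 of each size, but all 44 M8, all 13 M6, all 43 M5, all 36 M3, all 36 M4, and all 32 M12 (fewer than 46), giving 44 + 13 + 43 + 46 + 36 + 36 + 32 = 250.
One more screw then forces some size to 47, so 250 + 1 = 251.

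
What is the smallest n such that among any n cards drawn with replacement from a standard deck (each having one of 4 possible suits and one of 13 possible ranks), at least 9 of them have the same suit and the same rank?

There are 4 × 13 = 52 (suit, rank) combinations acting as pigeonholes.
With 52 × 8 = 416 cards drawn with replacement from a standard deck we could place exactly 8 in each, with no (suit, rank) pair reaching 9.
One more forces some (suit, rank) pair to hold 9, so 416 + 1 = 417.

417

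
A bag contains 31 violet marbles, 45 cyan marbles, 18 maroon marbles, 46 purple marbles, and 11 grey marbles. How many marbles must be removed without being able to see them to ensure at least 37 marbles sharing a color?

133

Treat the 5 colors as pigeonholes.
In the worst case we take at most 36 of each color, but all 31 violet, all 18 maroon, and all 11 grey (fewer than 36), giving 31 + 36 + 18 + 36 + 11 = 132.
One more marble then forces some color to 37, so 132 + 1 = 133.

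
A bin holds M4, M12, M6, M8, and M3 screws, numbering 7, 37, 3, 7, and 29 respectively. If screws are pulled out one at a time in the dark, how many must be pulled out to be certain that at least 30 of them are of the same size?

76

Treat the 5 sizes as pigeonholes.
In the worst case we take at most 29 of each size, but all 7 M4, all 3 M6, and all 7 M8 (fewer than 29), giving 7 + 29 + 3 + 7 + 29 = 75.
One more screw then forces some size to 30, so 75 + 1 = 76.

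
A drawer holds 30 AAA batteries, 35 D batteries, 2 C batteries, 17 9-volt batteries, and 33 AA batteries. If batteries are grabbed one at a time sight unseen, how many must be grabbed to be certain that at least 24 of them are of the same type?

In the worst case we take at most 23 of each type, but all 2 C and all 17 9-volt (fewer than 23), giving 23 + 23 + 2 + 17 + 23 = 88.
One more battery then forces some type to 24, so 88 + 1 = 89.

89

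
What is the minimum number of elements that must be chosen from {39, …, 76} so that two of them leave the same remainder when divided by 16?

17

Group the integers by remainder mod 16; there are 16 residue classes, each nonempty in this range.
Choosing one from each class (16 integers) avoids any shared remainder.
One more choice must repeat a class, so two differ by a multiple of 16. Hence 16 + 1 = 17.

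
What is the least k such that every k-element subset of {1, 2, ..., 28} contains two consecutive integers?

15

Partition {1, …, 28} into 14 pairs: {1,2}, {3,4}, …, {27,28}.
Choosing 14 integers — say the 14 even numbers 2, 4, …, 28 — takes one from each pair and avoids the property.
Choosing 15 forces two into the same pair by pigeonhole, and those are consecutive. So 15.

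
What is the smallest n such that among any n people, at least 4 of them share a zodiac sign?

There are 12 zodiac signs acting as pigeonholes.
With 12 × 3 = 36 people we could place exactly 3 in each, with no class reaching 4.
One more forces some class to hold 4, so 36 + 1 = 37.

37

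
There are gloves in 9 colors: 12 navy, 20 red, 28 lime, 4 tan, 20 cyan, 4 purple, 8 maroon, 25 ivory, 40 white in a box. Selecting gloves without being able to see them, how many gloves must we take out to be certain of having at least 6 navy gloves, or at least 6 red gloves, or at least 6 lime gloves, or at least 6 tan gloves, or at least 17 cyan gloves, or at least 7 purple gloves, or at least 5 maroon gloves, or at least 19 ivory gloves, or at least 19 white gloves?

80

The worst case stops just short of every target: 5 navy, 5 red, 5 lime, all 4 tan, 16 cyan, all 4 purple, 4 maroon, 18 ivory, 18 white — 5 + 5 + 5 + 4 + 16 + 4 + 4 + 18 + 18 = 79 gloves.
One more glove must push some color to its target, so 79 + 1 = 80.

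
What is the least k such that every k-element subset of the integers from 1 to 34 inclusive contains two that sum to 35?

18

Partition {1, …, 34} into 17 pairs: {1,34}, {2,33}, …, {17,18}.
Choosing 17 integers — say the integers 1 through 17 — takes one from each pair and avoids the property.
Choosing 18 forces two into the same pair by pigeonhole, and those sum to 35. So 18.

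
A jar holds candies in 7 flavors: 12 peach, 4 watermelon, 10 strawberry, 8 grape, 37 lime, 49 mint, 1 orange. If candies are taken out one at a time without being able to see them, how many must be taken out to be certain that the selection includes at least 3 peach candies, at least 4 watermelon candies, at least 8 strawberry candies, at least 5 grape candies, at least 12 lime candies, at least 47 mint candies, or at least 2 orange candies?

The worst case stops just short of every target: 2 peach, 3 watermelon, 7 strawberry, 4 grape, 11 lime, 46 mint, 1 orange — 2 + 3 + 7 + 4 + 11 + 46 + 1 = 74 candies.
One more candy must push some flavor to its target, so 74 + 1 = 75.

75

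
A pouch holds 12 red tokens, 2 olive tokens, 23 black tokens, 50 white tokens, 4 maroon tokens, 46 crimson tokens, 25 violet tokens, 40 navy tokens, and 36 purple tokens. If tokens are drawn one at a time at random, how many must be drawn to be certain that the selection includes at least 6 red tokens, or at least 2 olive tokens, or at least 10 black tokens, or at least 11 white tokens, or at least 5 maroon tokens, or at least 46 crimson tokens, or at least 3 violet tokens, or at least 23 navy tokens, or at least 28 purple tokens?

126

The worst case stops just short of every target: 5 red, 1 olive, 9 black, 10 white, 4 maroon, 45 crimson, 2 violet, 22 navy, 27 purple — 5 + 1 + 9 + 10 + 4 + 45 + 2 + 22 + 27 = 125 tokens.
One more token must push some color to its target, so 125 + 1 = 126.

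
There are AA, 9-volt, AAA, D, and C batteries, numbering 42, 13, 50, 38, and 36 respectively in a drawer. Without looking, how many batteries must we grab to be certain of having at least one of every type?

The hardest type to obtain is 9-volt: we could draw every other battery first — 179 − 13 = 166 batteries — without a single 9-volt one.
The next draw must be 9-volt, so 166 + 1 = 167.

167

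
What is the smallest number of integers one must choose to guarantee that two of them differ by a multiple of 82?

83

Two integers differ by a multiple of 82 exactly when they share a remainder mod 82.
There are 82 residue classes mod 82, so 82 integers can all lie in distinct classes.
One more integer must repeat a residue, giving a difference divisible by 82. So n = 82 + 1 = 83.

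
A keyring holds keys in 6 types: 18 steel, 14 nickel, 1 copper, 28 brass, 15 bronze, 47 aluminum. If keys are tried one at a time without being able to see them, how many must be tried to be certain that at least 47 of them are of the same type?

123

In the worst case we take at most 46 of each type, but all 18 steel, all 14 nickel, all 1 copper, all 28 brass, and all 15 bronze (fewer than 46), giving 18 + 14 + 1 + 28 + 15 + 46 = 122.
One more key then forces some type to 47, so 122 + 1 = 123.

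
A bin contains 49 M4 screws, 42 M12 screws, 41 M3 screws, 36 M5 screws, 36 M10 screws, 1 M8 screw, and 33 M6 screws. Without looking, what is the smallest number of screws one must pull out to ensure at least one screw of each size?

The hardest size to obtain is M8: we could draw every other screw first — 238 − 1 = 237 screws — without a single M8 one.
The next draw must be M8, so 237 + 1 = 238.

238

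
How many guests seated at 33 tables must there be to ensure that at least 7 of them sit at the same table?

There are 33 tables acting as pigeonholes.
With 33 × 6 = 198 guests we could place exactly 6 in each, with no class reaching 7.
One more forces some class to hold 7, so 198 + 1 = 199.

199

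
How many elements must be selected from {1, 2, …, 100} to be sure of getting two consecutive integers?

51

Partition {1, …, 100} into 50 pairs: {1,2}, {3,4}, …, {99,100}.
Choosing 50 integers — say the 50 even numbers 2, 4, …, 100 — takes one from each pair and avoids the property.
Choosing 51 forces two into the same pair by pigeonhole, and those are consecutive. So 51.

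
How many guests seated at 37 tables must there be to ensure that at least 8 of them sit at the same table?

260

There are 37 tables acting as pigeonholes.
With 37 × 7 = 259 guests we could place exactly 7 in each, with no class reaching 8.
One more forces some class to hold 8, so 259 + 1 = 260.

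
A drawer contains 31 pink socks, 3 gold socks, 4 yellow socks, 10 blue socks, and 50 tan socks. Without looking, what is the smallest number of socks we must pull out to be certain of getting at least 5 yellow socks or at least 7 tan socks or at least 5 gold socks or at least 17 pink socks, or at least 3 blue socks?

The worst case stops just short of every target: 16 pink, all 3 gold, 4 yellow, 2 blue, 6 tan — 16 + 3 + 4 + 2 + 6 = 31 socks.
One more sock must push some color to its target, so 31 + 1 = 32.

32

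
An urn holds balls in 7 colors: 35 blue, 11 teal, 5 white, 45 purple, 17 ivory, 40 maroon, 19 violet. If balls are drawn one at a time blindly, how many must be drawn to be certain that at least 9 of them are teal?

170

The worst case draws every non-teal ball first: 35 + 5 + 45 + 17 + 40 + 19 = 161.
The next 9 draws are then forced to be teal, giving 161 + 9 = 170.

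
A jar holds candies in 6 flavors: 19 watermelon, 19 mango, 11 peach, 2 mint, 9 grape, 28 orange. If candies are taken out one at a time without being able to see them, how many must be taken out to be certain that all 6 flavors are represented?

87

The hardest flavor to obtain is mint: we could draw every other candy first — 88 − 2 = 86 candies — without a single mint one.
The next draw must be mint, so 86 + 1 = 87.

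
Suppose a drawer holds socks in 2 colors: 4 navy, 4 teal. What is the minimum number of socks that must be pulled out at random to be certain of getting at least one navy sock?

5

To avoid navy socks as long as possible, exhaust the other 1 color first.
The worst case draws every non-navy sock first: 4.
The next draw is then forced to be navy, giving 4 + 1 = 5.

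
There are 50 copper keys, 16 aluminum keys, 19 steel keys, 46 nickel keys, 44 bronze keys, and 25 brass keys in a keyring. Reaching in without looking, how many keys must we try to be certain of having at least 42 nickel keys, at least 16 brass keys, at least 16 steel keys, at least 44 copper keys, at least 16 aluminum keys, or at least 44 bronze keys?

Each of the 6 types has its own threshold; avoid all of them simultaneously.
The worst case stops just short of every target: 43 copper, 15 aluminum, 15 steel, 41 nickel, 43 bronze, 15 brass — 43 + 15 + 15 + 41 + 43 + 15 = 172 keys.
One more key must push some type to its target, so 172 + 1 = 173.

173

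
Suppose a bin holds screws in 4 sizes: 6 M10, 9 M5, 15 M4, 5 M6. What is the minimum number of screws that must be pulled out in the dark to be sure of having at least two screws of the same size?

Treat the 4 sizes as pigeonholes.
The worst case takes 1 screw of each size without reaching 2 of any: 4 × 1 = 4.
The next screw must bring some size to 2, so 4 + 1 = 5.

5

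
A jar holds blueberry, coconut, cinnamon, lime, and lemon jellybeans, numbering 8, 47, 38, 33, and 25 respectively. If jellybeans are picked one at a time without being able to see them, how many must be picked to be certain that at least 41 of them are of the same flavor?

In the worst case we take at most 40 of each flavor, but all 8 blueberry, all 38 cinnamon, all 33 lime, and all 25 lemon (fewer than 40), giving 8 + 40 + 38 + 33 + 25 = 144.
One more jellybean then forces some flavor to 41, so 144 + 1 = 145.

145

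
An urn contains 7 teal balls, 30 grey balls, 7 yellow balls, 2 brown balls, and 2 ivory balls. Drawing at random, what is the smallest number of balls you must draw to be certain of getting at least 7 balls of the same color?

In the worst case we take at most 6 of each color, but all 2 brown and all 2 ivory (fewer than 6), giving 6 + 6 + 6 + 2 + 2 = 22.
One more ball then forces some color to 7, so 22 + 1 = 23.

23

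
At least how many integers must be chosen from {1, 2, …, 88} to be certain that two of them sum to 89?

45

Partition {1, …, 88} into 44 pairs: {1,88}, {2,87}, …, {44,45}.
Choosing 44 integers — say the integers 1 through 44 — takes one from each pair and avoids the property.
Choosing 45 forces two into the same pair by pigeonhole, and those sum to 89. So 45.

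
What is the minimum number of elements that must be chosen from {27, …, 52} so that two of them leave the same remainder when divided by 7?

Use the pigeonhole principle on residue classes: group the integers by remainder mod 7; there are 7 residue classes, each nonempty in this range.
Choosing one from each class (7 integers) avoids any shared remainder.
One more choice must repeat a class, so two differ by a multiple of 7. Hence 7 + 1 = 8.

8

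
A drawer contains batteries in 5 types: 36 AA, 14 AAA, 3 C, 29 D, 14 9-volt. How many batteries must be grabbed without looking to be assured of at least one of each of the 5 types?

The hardest type to obtain is C: we could draw every other battery first — 96 − 3 = 93 batteries — without a single C one.
The next draw must be C, so 93 + 1 = 94.

94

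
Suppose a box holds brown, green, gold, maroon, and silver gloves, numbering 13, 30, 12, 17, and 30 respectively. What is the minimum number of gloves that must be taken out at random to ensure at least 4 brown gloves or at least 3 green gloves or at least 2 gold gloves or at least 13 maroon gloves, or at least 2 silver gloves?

20

Each of the 5 colors has its own threshold; avoid all of them simultaneously.
The worst case stops just short of every target: 3 brown, 2 green, 1 gold, 12 maroon, 1 silver — 3 + 2 + 1 + 12 + 1 = 19 gloves.
One more glove must push some color to its target, so 19 + 1 = 20.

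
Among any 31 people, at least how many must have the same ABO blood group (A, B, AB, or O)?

8

There are 4 ABO blood groups, which serve as the pigeonholes.
If each of the 4 ABO blood groups held at most 7, the total would be at most 4 × 7 = 28 < 31, a contradiction.
So at least one holds ⌈31/4⌉ = 8.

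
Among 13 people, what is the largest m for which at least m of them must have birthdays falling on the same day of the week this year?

The 13 people fall into 7 days of the week.
If each of the 7 days of the week held at most 1, the total would be at most 7 × 1 = 7 < 13, a contradiction.
So at least one holds ⌈13/7⌉ = 2.

2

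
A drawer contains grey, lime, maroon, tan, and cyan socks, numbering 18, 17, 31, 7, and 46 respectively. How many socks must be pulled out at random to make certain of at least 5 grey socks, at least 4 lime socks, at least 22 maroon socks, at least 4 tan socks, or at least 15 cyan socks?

The worst case stops just short of every target: 4 grey, 3 lime, 21 maroon, 3 tan, 14 cyan — 4 + 3 + 21 + 3 + 14 = 45 socks.
One more sock must push some color to its target, so 45 + 1 = 46.

46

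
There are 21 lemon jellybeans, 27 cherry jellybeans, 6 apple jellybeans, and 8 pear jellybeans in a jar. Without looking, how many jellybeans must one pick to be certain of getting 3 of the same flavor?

9

The worst case takes 2 jellybeans of each flavor without reaching 3 of any: 4 × 2 = 8.
The next jellybean must bring some flavor to 3, so 8 + 1 = 9.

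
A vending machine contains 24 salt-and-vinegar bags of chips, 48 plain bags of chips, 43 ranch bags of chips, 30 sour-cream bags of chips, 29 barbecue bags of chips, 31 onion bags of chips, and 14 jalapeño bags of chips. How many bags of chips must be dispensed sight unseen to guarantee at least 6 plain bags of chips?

177

The worst case draws every non-plain bag of chips first: 24 + 43 + 30 + 29 + 31 + 14 = 171.
The next 6 draws are then forced to be plain, giving 171 + 6 = 177.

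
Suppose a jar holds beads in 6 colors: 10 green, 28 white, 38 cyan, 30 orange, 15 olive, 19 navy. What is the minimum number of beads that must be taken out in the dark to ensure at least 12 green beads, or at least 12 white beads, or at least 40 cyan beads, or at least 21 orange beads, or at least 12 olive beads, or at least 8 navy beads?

98

The worst case stops just short of every target: all 10 green, 11 white, all 38 cyan, 20 orange, 11 olive, 7 navy — 10 + 11 + 38 + 20 + 11 + 7 = 97 beads.
One more bead must push some color to its target, so 97 + 1 = 98.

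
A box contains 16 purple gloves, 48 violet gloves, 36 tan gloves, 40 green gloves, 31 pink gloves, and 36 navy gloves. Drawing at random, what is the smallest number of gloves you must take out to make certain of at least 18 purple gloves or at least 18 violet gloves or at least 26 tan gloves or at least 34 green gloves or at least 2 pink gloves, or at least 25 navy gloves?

Each of the 6 colors has its own threshold; avoid all of them simultaneously.
The worst case stops just short of every target: all 16 purple, 17 violet, 25 tan, 33 green, 1 pink, 24 navy — 16 + 17 + 25 + 33 + 1 + 24 = 116 gloves.
One more glove must push some color to its target, so 116 + 1 = 117.

117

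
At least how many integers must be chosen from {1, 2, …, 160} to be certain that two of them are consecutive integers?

81

Partition {1, …, 160} into 80 pairs: {1,2}, {3,4}, …, {159,160}.
Choosing 80 integers — say the 80 even numbers 2, 4, …, 160 — takes one from each pair and avoids the property.
Choosing 81 forces two into the same pair by pigeonhole, and those are consecutive. So 81.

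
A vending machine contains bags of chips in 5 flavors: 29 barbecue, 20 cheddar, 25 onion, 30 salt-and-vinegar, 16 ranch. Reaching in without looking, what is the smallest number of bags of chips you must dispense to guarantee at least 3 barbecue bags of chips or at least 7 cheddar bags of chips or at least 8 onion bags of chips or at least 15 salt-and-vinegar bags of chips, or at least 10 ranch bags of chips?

Each of the 5 flavors has its own threshold; avoid all of them simultaneously.
The worst case stops just short of every target: 2 barbecue, 6 cheddar, 7 onion, 14 salt-and-vinegar, 9 ranch — 2 + 6 + 7 + 14 + 9 = 38 bags of chips.
One more bag of chips must push some flavor to its target, so 38 + 1 = 39.

39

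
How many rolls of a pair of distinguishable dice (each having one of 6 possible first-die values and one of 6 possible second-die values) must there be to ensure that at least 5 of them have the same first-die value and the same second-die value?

There are 6 × 6 = 36 (first-die value, second-die value) combinations acting as pigeonholes.
With 36 × 4 = 144 rolls of a pair of distinguishable dice we could place exactly 4 in each, with no (first-die value, second-die value) pair reaching 5.
One more forces some (first-die value, second-die value) pair to hold 5, so 144 + 1 = 145.

145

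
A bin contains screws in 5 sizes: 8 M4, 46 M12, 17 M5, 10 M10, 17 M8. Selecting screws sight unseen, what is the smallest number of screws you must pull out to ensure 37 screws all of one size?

Treat the 5 sizes as pigeonholes.
In the worst case we take at most 36 of each size, but all 8 M4, all 17 M5, all 10 M10, and all 17 M8 (fewer than 36), giving 8 + 36 + 17 + 10 + 17 = 88.
One more screw then forces some size to 37, so 88 + 1 = 89.

89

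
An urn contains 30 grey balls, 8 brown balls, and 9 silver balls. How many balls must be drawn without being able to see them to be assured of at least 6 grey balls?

The worst case draws every non-grey ball first: 8 + 9 = 17.
The next 6 draws are then forced to be grey, giving 17 + 6 = 23.

23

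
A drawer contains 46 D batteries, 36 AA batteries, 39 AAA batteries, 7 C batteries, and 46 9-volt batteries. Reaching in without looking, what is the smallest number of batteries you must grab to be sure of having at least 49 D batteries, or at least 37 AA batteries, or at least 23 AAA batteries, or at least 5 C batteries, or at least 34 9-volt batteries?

142

Each of the 5 types has its own threshold; avoid all of them simultaneously.
The worst case stops just short of every target: all 46 D, 36 AA, 22 AAA, 4 C, 33 9-volt — 46 + 36 + 22 + 4 + 33 = 141 batteries.
One more battery must push some type to its target, so 141 + 1 = 142.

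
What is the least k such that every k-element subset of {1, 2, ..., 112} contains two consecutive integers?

57

Partition {1, …, 112} into 56 pairs: {1,2}, {3,4}, …, {111,112}.
Choosing 56 integers — say the 56 even numbers 2, 4, …, 112 — takes one from each pair and avoids the property.
Choosing 57 forces two into the same pair by pigeonhole, and those are consecutive. So 57.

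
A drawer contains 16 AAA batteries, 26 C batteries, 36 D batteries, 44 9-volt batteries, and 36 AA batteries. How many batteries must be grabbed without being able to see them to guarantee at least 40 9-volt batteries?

154

To avoid 9-volt batteries as long as possible, exhaust the other 4 types first.
The worst case draws every non-9-volt battery first: 16 + 26 + 36 + 36 = 114.
The next 40 draws are then forced to be 9-volt, giving 114 + 40 = 154.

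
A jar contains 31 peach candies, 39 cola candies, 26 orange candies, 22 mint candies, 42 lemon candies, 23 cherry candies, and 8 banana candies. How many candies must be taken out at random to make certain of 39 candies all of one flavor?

187

Treat the 7 flavors as pigeonholes.
In the worst case we take at most 38 of each flavor, but all 31 peach, all 26 orange, all 22 mint, all 23 cherry, and all 8 banana (fewer than 38), giving 31 + 38 + 26 + 22 + 38 + 23 + 8 = 186.
One more candy then forces some flavor to 39, so 186 + 1 = 187.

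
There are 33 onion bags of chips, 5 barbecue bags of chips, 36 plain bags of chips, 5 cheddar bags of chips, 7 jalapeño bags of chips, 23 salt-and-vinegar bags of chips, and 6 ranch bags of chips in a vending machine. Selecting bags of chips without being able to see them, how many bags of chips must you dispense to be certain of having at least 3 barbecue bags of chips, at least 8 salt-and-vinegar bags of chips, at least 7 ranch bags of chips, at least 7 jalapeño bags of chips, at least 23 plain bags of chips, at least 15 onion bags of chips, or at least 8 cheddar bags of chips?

63

Each of the 7 flavors has its own threshold; avoid all of them simultaneously.
The worst case stops just short of every target: 14 onion, 2 barbecue, 22 plain, all 5 cheddar, 6 jalapeño, 7 salt-and-vinegar, 6 ranch — 14 + 2 + 22 + 5 + 6 + 7 + 6 = 62 bags of chips.
One more bag of chips must push some flavor to its target, so 62 + 1 = 63.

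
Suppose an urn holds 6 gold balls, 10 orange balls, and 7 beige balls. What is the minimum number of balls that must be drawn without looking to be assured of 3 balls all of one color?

7

The worst case takes 2 balls of each color without reaching 3 of any: 3 × 2 = 6.
The next ball must bring some color to 3, so 6 + 1 = 7.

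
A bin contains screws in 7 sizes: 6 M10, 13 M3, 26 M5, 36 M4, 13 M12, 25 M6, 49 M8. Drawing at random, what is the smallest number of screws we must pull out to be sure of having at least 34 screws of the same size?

Treat the 7 sizes as pigeonholes.
In the worst case we take at most 33 of each size, but all 6 M10, all 13 M3, all 26 M5, all 13 M12, and all 25 M6 (fewer than 33), giving 6 + 13 + 26 + 33 + 13 + 25 + 33 = 149.
One more screw then forces some size to 34, so 149 + 1 = 150.

150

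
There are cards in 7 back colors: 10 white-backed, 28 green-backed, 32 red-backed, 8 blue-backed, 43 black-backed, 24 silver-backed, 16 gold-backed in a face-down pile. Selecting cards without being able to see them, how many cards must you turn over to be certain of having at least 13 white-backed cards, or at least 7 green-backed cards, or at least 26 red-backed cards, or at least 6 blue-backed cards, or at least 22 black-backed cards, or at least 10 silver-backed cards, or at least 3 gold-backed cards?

The worst case stops just short of every target: all 10 white-backed, 6 green-backed, 25 red-backed, 5 blue-backed, 21 black-backed, 9 silver-backed, 2 gold-backed — 10 + 6 + 25 + 5 + 21 + 9 + 2 = 78 cards.
One more card must push some back color to its target, so 78 + 1 = 79.

79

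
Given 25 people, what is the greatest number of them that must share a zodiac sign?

3

There are 12 zodiac signs, which serve as the pigeonholes.
If each of the 12 zodiac signs held at most 2, the total would be at most 12 × 2 = 24 < 25, a contradiction.
So at least one holds ⌈25/12⌉ = 3.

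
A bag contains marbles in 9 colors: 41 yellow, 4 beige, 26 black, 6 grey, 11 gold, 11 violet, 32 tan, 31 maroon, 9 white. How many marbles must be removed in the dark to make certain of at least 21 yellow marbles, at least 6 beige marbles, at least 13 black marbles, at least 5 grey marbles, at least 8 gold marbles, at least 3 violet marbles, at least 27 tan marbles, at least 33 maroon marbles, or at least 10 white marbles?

Each of the 9 colors has its own threshold; avoid all of them simultaneously.
The worst case stops just short of every target: 20 yellow, all 4 beige, 12 black, 4 grey, 7 gold, 2 violet, 26 tan, all 31 maroon, 9 white — 20 + 4 + 12 + 4 + 7 + 2 + 26 + 31 + 9 = 115 marbles.
One more marble must push some color to its target, so 115 + 1 = 116.

116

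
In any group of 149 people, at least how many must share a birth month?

If each of the 12 months of the year held at most 12, the total would be at most 12 × 12 = 144 < 149, a contradiction.
So at least one holds ⌈149/12⌉ = 13.

13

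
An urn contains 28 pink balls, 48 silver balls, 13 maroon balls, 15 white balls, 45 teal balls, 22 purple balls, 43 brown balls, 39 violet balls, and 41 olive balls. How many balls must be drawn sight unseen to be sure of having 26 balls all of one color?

201

In the worst case we take at most 25 of each color, but all 13 maroon, all 15 white, and all 22 purple (fewer than 25), giving 25 + 25 + 13 + 15 + 25 + 22 + 25 + 25 + 25 = 200.
One more ball then forces some color to 26, so 200 + 1 = 201.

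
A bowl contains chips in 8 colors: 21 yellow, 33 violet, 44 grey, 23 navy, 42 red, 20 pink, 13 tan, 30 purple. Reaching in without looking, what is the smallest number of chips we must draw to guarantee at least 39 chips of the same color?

217

Treat the 8 colors as pigeonholes.
In the worst case we take at most 38 of each color, but all 21 yellow, all 33 violet, all 23 navy, all 20 pink, all 13 tan, and all 30 purple (fewer than 38), giving 21 + 33 + 38 + 23 + 38 + 20 + 13 + 30 = 216.
One more chip then forces some color to 39, so 216 + 1 = 217.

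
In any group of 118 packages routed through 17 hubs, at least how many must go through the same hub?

7

If each of the 17 hubs held at most 6, the total would be at most 17 × 6 = 102 < 118, a contradiction.
So at least one holds ⌈118/17⌉ = 7.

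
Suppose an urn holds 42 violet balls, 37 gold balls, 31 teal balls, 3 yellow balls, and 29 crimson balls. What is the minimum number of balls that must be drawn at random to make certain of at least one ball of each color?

140

The hardest color to obtain is yellow: we could draw every other ball first — 142 − 3 = 139 balls — without a single yellow one.
The next draw must be yellow, so 139 + 1 = 140.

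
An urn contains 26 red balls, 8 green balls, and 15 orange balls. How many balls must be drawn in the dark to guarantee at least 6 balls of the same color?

The worst case takes 5 balls of each color without reaching 6 of any: 3 × 5 = 15.
The next ball must bring some color to 6, so 15 + 1 = 16.

16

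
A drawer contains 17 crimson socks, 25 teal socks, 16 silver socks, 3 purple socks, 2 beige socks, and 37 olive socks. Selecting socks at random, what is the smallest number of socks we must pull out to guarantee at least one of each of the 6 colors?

99

The hardest color to obtain is beige: we could draw every other sock first — 100 − 2 = 98 socks — without a single beige one.
The next draw must be beige, so 98 + 1 = 99.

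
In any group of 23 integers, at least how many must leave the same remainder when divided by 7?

4

If each of the 7 residue classes modulo 7 held at most 3, the total would be at most 7 × 3 = 21 < 23, a contradiction.
So at least one holds ⌈23/7⌉ = 4.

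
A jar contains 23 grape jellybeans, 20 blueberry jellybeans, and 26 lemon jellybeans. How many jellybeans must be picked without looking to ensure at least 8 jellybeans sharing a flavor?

22

Treat the 3 flavors as pigeonholes.
The worst case takes 7 jellybeans of each flavor without reaching 8 of any: 3 × 7 = 21.
The next jellybean must bring some flavor to 8, so 21 + 1 = 22.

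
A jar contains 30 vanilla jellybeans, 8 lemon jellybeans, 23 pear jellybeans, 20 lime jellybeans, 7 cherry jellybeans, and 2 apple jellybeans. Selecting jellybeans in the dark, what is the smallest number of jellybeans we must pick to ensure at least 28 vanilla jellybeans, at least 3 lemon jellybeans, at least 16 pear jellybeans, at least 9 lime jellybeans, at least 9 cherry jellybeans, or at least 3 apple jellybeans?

62

The worst case stops just short of every target: 27 vanilla, 2 lemon, 15 pear, 8 lime, all 7 cherry, 2 apple — 27 + 2 + 15 + 8 + 7 + 2 = 61 jellybeans.
One more jellybean must push some flavor to its target, so 61 + 1 = 62.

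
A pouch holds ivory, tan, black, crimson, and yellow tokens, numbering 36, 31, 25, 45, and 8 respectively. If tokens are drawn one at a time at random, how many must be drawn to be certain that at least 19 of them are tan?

133

The worst case draws every non-tan token first: 36 + 25 + 45 + 8 = 114.
The next 19 draws are then forced to be tan, giving 114 + 19 = 133.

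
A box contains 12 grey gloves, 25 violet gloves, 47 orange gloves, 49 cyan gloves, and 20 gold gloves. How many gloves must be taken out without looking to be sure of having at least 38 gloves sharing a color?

In the worst case we take at most 37 of each color, but all 12 grey, all 25 violet, and all 20 gold (fewer than 37), giving 12 + 25 + 37 + 37 + 20 = 131.
One more glove then forces some color to 38, so 131 + 1 = 132.

132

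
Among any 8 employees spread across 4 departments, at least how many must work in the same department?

2

The 8 employees fall into 4 departments.
If each of the 4 departments held at most 1, the total would be at most 4 × 1 = 4 < 8, a contradiction.
So at least one holds ⌈8/4⌉ = 2.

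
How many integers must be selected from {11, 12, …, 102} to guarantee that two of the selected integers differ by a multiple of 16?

Use the pigeonhole principle on residue classes: group the integers by remainder mod 16; there are 16 residue classes, each nonempty in this range.
Choosing one from each class (16 integers) avoids any shared remainder.
One more choice must repeat a class, so two differ by a multiple of 16. Hence 16 + 1 = 17.

17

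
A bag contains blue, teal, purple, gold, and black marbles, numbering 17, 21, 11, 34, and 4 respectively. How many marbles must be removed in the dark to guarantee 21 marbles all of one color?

In the worst case we take at most 20 of each color, but all 17 blue, all 11 purple, and all 4 black (fewer than 20), giving 17 + 20 + 11 + 20 + 4 = 72.
One more marble then forces some color to 21, so 72 + 1 = 73.

73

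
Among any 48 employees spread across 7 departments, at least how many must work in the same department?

If each of the 7 departments held at most 6, the total would be at most 7 × 6 = 42 < 48, a contradiction.
So at least one holds ⌈48/7⌉ = 7.

7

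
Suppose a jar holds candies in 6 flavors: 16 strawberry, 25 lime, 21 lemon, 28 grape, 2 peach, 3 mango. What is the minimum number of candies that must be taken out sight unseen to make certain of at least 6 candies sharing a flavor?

In the worst case we take at most 5 of each flavor, but all 2 peach and all 3 mango (fewer than 5), giving 5 + 5 + 5 + 5 + 2 + 3 = 25.
One more candy then forces some flavor to 6, so 25 + 1 = 26.

26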